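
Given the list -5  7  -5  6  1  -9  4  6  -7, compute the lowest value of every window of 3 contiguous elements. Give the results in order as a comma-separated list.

-5, -5, -5, -9, -9, -9, -7

[-5, 7, -5] → min -5
[7, -5, 6] → min -5
[-5, 6, 1] → min -5
[6, 1, -9] → min -9
[1, -9, 4] → min -9
[-9, 4, 6] → min -9
[4, 6, -7] → min -7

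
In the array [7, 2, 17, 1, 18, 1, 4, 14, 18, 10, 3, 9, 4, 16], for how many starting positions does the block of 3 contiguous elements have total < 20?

2

[7, 2, 17] → sum 26
[2, 17, 1] → sum 20
[17, 1, 18] → sum 36
[1, 18, 1] → sum 20
[18, 1, 4] → sum 23
[1, 4, 14] → sum 19  < 20 ✓
[4, 14, 18] → sum 36
[14, 18, 10] → sum 42
[18, 10, 3] → sum 31
[10, 3, 9] → sum 22
[3, 9, 4] → sum 16  < 20 ✓
[9, 4, 16] → sum 29
2 windows satisfy the condition.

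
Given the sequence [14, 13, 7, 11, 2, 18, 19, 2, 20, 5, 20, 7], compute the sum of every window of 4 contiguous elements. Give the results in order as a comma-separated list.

45, 33, 38, 50, 41, 59, 46, 47, 52

14 13 7 11 → sum 45
13 7 11 2 → sum 33
7 11 2 18 → sum 38
11 2 18 19 → sum 50
2 18 19 2 → sum 41
18 19 2 20 → sum 59
19 2 20 5 → sum 46
2 20 5 20 → sum 47
20 5 20 7 → sum 52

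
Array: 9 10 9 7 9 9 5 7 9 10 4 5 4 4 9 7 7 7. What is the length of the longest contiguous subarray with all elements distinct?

5

add 9: [9] len 1
add 10: [9, 10] len 2
add 9 (repeat 9, move left end past it): [10, 9] len 2
add 7: [10, 9, 7] len 3
add 9 (repeat 9, move left end past it): [7, 9] len 2
add 9 (repeat 9, move left end past it): [9] len 1
add 5: [9, 5] len 2
add 7: [9, 5, 7] len 3
add 9 (repeat 9, move left end past it): [5, 7, 9] len 3
add 10: [5, 7, 9, 10] len 4
add 4: [5, 7, 9, 10, 4] len 5
add 5 (repeat 5, move left end past it): [7, 9, 10, 4, 5] len 5
add 4 (repeat 4, move left end past it): [5, 4] len 2
add 4 (repeat 4, move left end past it): [4] len 1
add 9: [4, 9] len 2
add 7: [4, 9, 7] len 3
add 7 (repeat 7, move left end past it): [7] len 1
add 7 (repeat 7, move left end past it): [7] len 1
Longest all-distinct length: 5.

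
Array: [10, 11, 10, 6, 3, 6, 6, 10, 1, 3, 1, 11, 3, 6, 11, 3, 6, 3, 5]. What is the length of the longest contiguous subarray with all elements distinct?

add 10: [10] len 1
add 11: [10, 11] len 2
add 10 (repeat 10, move left end past it): [11, 10] len 2
add 6: [11, 10, 6] len 3
add 3: [11, 10, 6, 3] len 4
add 6 (repeat 6, move left end past it): [3, 6] len 2
add 6 (repeat 6, move left end past it): [6] len 1
add 10: [6, 10] len 2
add 1: [6, 10, 1] len 3
add 3: [6, 10, 1, 3] len 4
add 1 (repeat 1, move left end past it): [3, 1] len 2
add 11: [3, 1, 11] len 3
add 3 (repeat 3, move left end past it): [1, 11, 3] len 3
add 6: [1, 11, 3, 6] len 4
add 11 (repeat 11, move left end past it): [3, 6, 11] len 3
add 3 (repeat 3, move left end past it): [6, 11, 3] len 3
add 6 (repeat 6, move left end past it): [11, 3, 6] len 3
add 3 (repeat 3, move left end past it): [6, 3] len 2
add 5: [6, 3, 5] len 3
Longest all-distinct length: 4.

4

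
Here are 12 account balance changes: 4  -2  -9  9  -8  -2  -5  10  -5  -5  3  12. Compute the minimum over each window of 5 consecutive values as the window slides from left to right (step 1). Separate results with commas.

(4, -2, -9, 9, -8) → min -9
(-2, -9, 9, -8, -2) → min -9
(-9, 9, -8, -2, -5) → min -9
(9, -8, -2, -5, 10) → min -8
(-8, -2, -5, 10, -5) → min -8
(-2, -5, 10, -5, -5) → min -5
(-5, 10, -5, -5, 3) → min -5
(10, -5, -5, 3, 12) → min -5

-9, -9, -9, -8, -8, -5, -5, -5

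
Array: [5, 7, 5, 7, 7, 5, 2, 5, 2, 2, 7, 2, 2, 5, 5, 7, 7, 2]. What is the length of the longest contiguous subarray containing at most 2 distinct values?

6

[5] 1 distinct, len 1
[5, 7] 2 distinct, len 2
[5, 7, 5] 2 distinct, len 3
[5, 7, 5, 7] 2 distinct, len 4
[5, 7, 5, 7, 7] 2 distinct, len 5
[5, 7, 5, 7, 7, 5] 2 distinct, len 6
[5, 2] 2 distinct, len 2
[5, 2, 5] 2 distinct, len 3
[5, 2, 5, 2] 2 distinct, len 4
[5, 2, 5, 2, 2] 2 distinct, len 5
[2, 2, 7] 2 distinct, len 3
[2, 2, 7, 2] 2 distinct, len 4
[2, 2, 7, 2, 2] 2 distinct, len 5
[2, 2, 5] 2 distinct, len 3
[2, 2, 5, 5] 2 distinct, len 4
[5, 5, 7] 2 distinct, len 3
[5, 5, 7, 7] 2 distinct, len 4
[7, 7, 2] 2 distinct, len 3
Longest length with ≤2 distinct: 6.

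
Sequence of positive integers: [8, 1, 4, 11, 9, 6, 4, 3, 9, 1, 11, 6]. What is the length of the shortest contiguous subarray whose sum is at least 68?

add 8: running sum 8 < 68
add 1: running sum 9 < 68
add 4: running sum 13 < 68
add 11: running sum 24 < 68
add 9: running sum 33 < 68
add 6: running sum 39 < 68
add 4: running sum 43 < 68
add 3: running sum 46 < 68
add 9: running sum 55 < 68
add 1: running sum 56 < 68
add 11: running sum 67 < 68
end 11: [8, 1, 4, 11, 9, 6, 4, 3, 9, 1, 11, 6] sum 73, len 12
Shortest qualifying length: 12.

12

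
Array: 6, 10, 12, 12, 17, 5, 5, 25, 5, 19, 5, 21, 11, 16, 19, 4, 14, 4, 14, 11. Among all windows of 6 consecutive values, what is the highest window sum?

91

[6, 10, 12, 12, 17, 5] → sum 62
[10, 12, 12, 17, 5, 5] → sum 61
[12, 12, 17, 5, 5, 25] → sum 76
[12, 17, 5, 5, 25, 5] → sum 69
[17, 5, 5, 25, 5, 19] → sum 76
[5, 5, 25, 5, 19, 5] → sum 64
[5, 25, 5, 19, 5, 21] → sum 80
[25, 5, 19, 5, 21, 11] → sum 86
[5, 19, 5, 21, 11, 16] → sum 77
[19, 5, 21, 11, 16, 19] → sum 91
[5, 21, 11, 16, 19, 4] → sum 76
[21, 11, 16, 19, 4, 14] → sum 85
[11, 16, 19, 4, 14, 4] → sum 68
[16, 19, 4, 14, 4, 14] → sum 71
[19, 4, 14, 4, 14, 11] → sum 66
Highest of these is 91.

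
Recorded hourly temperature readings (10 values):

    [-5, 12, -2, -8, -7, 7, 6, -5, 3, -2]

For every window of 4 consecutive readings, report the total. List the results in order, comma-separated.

(-5, 12, -2, -8) → sum -3
(12, -2, -8, -7) → sum -5
(-2, -8, -7, 7) → sum -10
(-8, -7, 7, 6) → sum -2
(-7, 7, 6, -5) → sum 1
(7, 6, -5, 3) → sum 11
(6, -5, 3, -2) → sum 2

-3, -5, -10, -2, 1, 11, 2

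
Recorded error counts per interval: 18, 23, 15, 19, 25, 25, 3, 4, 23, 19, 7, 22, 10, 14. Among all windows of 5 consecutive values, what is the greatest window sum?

107

(18, 23, 15, 19, 25) → sum 100
(23, 15, 19, 25, 25) → sum 107
(15, 19, 25, 25, 3) → sum 87
(19, 25, 25, 3, 4) → sum 76
(25, 25, 3, 4, 23) → sum 80
(25, 3, 4, 23, 19) → sum 74
(3, 4, 23, 19, 7) → sum 56
(4, 23, 19, 7, 22) → sum 75
(23, 19, 7, 22, 10) → sum 81
(19, 7, 22, 10, 14) → sum 72
Greatest of these is 107.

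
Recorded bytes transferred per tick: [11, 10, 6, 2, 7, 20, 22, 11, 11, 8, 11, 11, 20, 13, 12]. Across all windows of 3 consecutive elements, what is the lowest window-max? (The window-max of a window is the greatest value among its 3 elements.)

(11, 10, 6) → max 11
(10, 6, 2) → max 10
(6, 2, 7) → max 7
(2, 7, 20) → max 20
(7, 20, 22) → max 22
(20, 22, 11) → max 22
(22, 11, 11) → max 22
(11, 11, 8) → max 11
(11, 8, 11) → max 11
(8, 11, 11) → max 11
(11, 11, 20) → max 20
(11, 20, 13) → max 20
(20, 13, 12) → max 20
Lowest of these is 7.

7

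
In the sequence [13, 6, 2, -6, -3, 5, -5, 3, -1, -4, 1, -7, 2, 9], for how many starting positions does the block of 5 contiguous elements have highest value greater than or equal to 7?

[13, 6, 2, -6, -3] → max 13  ≥ 7 ✓
[6, 2, -6, -3, 5] → max 6
[2, -6, -3, 5, -5] → max 5
[-6, -3, 5, -5, 3] → max 5
[-3, 5, -5, 3, -1] → max 5
[5, -5, 3, -1, -4] → max 5
[-5, 3, -1, -4, 1] → max 3
[3, -1, -4, 1, -7] → max 3
[-1, -4, 1, -7, 2] → max 2
[-4, 1, -7, 2, 9] → max 9  ≥ 7 ✓
2 windows satisfy the condition.

2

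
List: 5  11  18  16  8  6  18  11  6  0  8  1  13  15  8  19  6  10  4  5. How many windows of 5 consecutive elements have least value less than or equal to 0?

5

5 11 18 16 8 → min 5
11 18 16 8 6 → min 6
18 16 8 6 18 → min 6
16 8 6 18 11 → min 6
8 6 18 11 6 → min 6
6 18 11 6 0 → min 0  ≤ 0 ✓
18 11 6 0 8 → min 0  ≤ 0 ✓
11 6 0 8 1 → min 0  ≤ 0 ✓
6 0 8 1 13 → min 0  ≤ 0 ✓
0 8 1 13 15 → min 0  ≤ 0 ✓
8 1 13 15 8 → min 1
1 13 15 8 19 → min 1
13 15 8 19 6 → min 6
15 8 19 6 10 → min 6
8 19 6 10 4 → min 4
19 6 10 4 5 → min 4
5 windows satisfy the condition.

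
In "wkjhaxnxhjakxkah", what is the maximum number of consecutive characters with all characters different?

7

[w] len 1
[w, k] len 2
[w, k, j] len 3
[w, k, j, h] len 4
[w, k, j, h, a] len 5
[w, k, j, h, a, x] len 6
[w, k, j, h, a, x, n] len 7
[n, x] len 2
[n, x, h] len 3
[n, x, h, j] len 4
[n, x, h, j, a] len 5
[n, x, h, j, a, k] len 6
[h, j, a, k, x] len 5
[x, k] len 2
[x, k, a] len 3
[x, k, a, h] len 4
Longest all-distinct length: 7.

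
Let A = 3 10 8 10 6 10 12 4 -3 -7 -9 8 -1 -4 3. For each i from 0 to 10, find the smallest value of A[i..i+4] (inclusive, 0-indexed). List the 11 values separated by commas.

(3, 10, 8, 10, 6) → min 3
(10, 8, 10, 6, 10) → min 6
(8, 10, 6, 10, 12) → min 6
(10, 6, 10, 12, 4) → min 4
(6, 10, 12, 4, -3) → min -3
(10, 12, 4, -3, -7) → min -7
(12, 4, -3, -7, -9) → min -9
(4, -3, -7, -9, 8) → min -9
(-3, -7, -9, 8, -1) → min -9
(-7, -9, 8, -1, -4) → min -9
(-9, 8, -1, -4, 3) → min -9

3, 6, 6, 4, -3, -7, -9, -9, -9, -9, -9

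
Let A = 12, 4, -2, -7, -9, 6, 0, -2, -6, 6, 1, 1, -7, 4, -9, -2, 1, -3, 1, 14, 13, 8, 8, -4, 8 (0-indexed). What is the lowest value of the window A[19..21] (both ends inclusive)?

Elements at indices 19..21: 14, 13, 8
min(14, 13, 8) = 8

8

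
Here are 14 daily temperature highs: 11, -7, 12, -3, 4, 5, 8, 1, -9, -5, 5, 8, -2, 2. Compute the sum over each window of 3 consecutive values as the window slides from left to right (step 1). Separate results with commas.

Sliding a size-3 window across the 14 values:
11 -7 12 → sum 16
-7 12 -3 → sum 2
12 -3 4 → sum 13
-3 4 5 → sum 6
4 5 8 → sum 17
5 8 1 → sum 14
8 1 -9 → sum 0
1 -9 -5 → sum -13
-9 -5 5 → sum -9
-5 5 8 → sum 8
5 8 -2 → sum 11
8 -2 2 → sum 8

16, 2, 13, 6, 17, 14, 0, -13, -9, 8, 11, 8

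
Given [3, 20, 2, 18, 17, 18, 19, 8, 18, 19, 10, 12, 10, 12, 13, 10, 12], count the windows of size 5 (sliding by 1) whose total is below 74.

7

[3, 20, 2, 18, 17] → sum 60  < 74 ✓
[20, 2, 18, 17, 18] → sum 75
[2, 18, 17, 18, 19] → sum 74
[18, 17, 18, 19, 8] → sum 80
[17, 18, 19, 8, 18] → sum 80
[18, 19, 8, 18, 19] → sum 82
[19, 8, 18, 19, 10] → sum 74
[8, 18, 19, 10, 12] → sum 67  < 74 ✓
[18, 19, 10, 12, 10] → sum 69  < 74 ✓
[19, 10, 12, 10, 12] → sum 63  < 74 ✓
[10, 12, 10, 12, 13] → sum 57  < 74 ✓
[12, 10, 12, 13, 10] → sum 57  < 74 ✓
[10, 12, 13, 10, 12] → sum 57  < 74 ✓
7 windows satisfy the condition.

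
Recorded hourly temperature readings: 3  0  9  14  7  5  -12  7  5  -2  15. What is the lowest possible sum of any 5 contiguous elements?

3 0 9 14 7 → sum 33
0 9 14 7 5 → sum 35
9 14 7 5 -12 → sum 23
14 7 5 -12 7 → sum 21
7 5 -12 7 5 → sum 12
5 -12 7 5 -2 → sum 3
-12 7 5 -2 15 → sum 13
Lowest of these is 3.

3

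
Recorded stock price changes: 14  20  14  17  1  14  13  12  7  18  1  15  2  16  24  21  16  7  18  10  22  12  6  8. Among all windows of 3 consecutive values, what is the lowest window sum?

(14, 20, 14) → sum 48
(20, 14, 17) → sum 51
(14, 17, 1) → sum 32
(17, 1, 14) → sum 32
(1, 14, 13) → sum 28
(14, 13, 12) → sum 39
(13, 12, 7) → sum 32
(12, 7, 18) → sum 37
(7, 18, 1) → sum 26
(18, 1, 15) → sum 34
(1, 15, 2) → sum 18
(15, 2, 16) → sum 33
(2, 16, 24) → sum 42
(16, 24, 21) → sum 61
(24, 21, 16) → sum 61
(21, 16, 7) → sum 44
(16, 7, 18) → sum 41
(7, 18, 10) → sum 35
(18, 10, 22) → sum 50
(10, 22, 12) → sum 44
(22, 12, 6) → sum 40
(12, 6, 8) → sum 26
Lowest of these is 18.

18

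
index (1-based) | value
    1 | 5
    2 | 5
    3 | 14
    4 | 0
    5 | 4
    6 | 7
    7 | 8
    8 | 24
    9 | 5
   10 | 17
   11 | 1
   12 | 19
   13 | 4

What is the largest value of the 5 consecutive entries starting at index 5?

24

Elements at indices 5..9: 4, 7, 8, 24, 5
max(4, 7, 8, 24, 5) = 24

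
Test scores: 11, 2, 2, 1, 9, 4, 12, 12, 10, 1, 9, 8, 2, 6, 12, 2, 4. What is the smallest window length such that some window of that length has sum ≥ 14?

2

add 11: running sum 11 < 14
add 2: running sum 13 < 14
end 2: [11, 2, 2] sum 15, len 3
end 3: [11, 2, 2, 1] sum 16, len 4
end 4: [2, 2, 1, 9] sum 14, len 4
end 5: [1, 9, 4] sum 14, len 3
end 6: [4, 12] sum 16, len 2
end 7: [12, 12] sum 24, len 2
end 8: [12, 10] sum 22, len 2
end 9: [12, 10, 1] sum 23, len 3
end 10: [10, 1, 9] sum 20, len 3
end 11: [9, 8] sum 17, len 2
end 12: [9, 8, 2] sum 19, len 3
end 13: [8, 2, 6] sum 16, len 3
end 14: [6, 12] sum 18, len 2
end 15: [12, 2] sum 14, len 2
end 16: [12, 2, 4] sum 18, len 3
Shortest qualifying length: 2.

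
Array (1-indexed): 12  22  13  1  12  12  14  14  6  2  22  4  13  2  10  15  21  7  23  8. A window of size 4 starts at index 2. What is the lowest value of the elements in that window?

1

Elements at indices 2..5: 22, 13, 1, 12
min(22, 13, 1, 12) = 1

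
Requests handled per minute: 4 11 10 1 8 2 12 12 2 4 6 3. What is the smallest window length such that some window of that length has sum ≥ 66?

Extend right; whenever the sum reaches 66, record the length and shrink from the left:
add 4: running sum 4 < 66
add 11: running sum 15 < 66
add 10: running sum 25 < 66
add 1: running sum 26 < 66
add 8: running sum 34 < 66
add 2: running sum 36 < 66
add 12: running sum 48 < 66
add 12: running sum 60 < 66
add 2: running sum 62 < 66
end 9: [4, 11, 10, 1, 8, 2, 12, 12, 2, 4] sum 66, len 10
end 10: [11, 10, 1, 8, 2, 12, 12, 2, 4, 6] sum 68, len 10
end 11: [11, 10, 1, 8, 2, 12, 12, 2, 4, 6, 3] sum 71, len 11
Shortest qualifying length: 10.

10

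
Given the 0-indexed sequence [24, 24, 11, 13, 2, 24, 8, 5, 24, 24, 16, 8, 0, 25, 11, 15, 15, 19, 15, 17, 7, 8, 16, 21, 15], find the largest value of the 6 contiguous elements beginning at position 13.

25

Elements at indices 13..18: 25, 11, 15, 15, 19, 15
max(25, 11, 15, 15, 19, 15) = 25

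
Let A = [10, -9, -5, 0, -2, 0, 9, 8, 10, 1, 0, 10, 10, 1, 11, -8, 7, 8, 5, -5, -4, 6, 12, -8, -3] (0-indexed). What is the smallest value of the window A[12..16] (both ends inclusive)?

-8

Elements at indices 12..16: 10, 1, 11, -8, 7
min(10, 1, 11, -8, 7) = -8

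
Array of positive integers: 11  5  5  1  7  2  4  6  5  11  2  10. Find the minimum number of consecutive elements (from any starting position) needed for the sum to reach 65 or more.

add 11: running sum 11 < 65
add 5: running sum 16 < 65
add 5: running sum 21 < 65
add 1: running sum 22 < 65
add 7: running sum 29 < 65
add 2: running sum 31 < 65
add 4: running sum 35 < 65
add 6: running sum 41 < 65
add 5: running sum 46 < 65
add 11: running sum 57 < 65
add 2: running sum 59 < 65
add 10: shortest ending here [11, 5, 5, 1, 7, 2, 4, 6, 5, 11, 2, 10] sum 69, len 12
Shortest qualifying length: 12.

12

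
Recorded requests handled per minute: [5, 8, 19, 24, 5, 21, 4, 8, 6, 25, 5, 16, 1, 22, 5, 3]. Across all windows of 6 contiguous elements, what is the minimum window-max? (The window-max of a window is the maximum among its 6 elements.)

[5, 8, 19, 24, 5, 21] → max 24
[8, 19, 24, 5, 21, 4] → max 24
[19, 24, 5, 21, 4, 8] → max 24
[24, 5, 21, 4, 8, 6] → max 24
[5, 21, 4, 8, 6, 25] → max 25
[21, 4, 8, 6, 25, 5] → max 25
[4, 8, 6, 25, 5, 16] → max 25
[8, 6, 25, 5, 16, 1] → max 25
[6, 25, 5, 16, 1, 22] → max 25
[25, 5, 16, 1, 22, 5] → max 25
[5, 16, 1, 22, 5, 3] → max 22
Minimum of these is 22.

22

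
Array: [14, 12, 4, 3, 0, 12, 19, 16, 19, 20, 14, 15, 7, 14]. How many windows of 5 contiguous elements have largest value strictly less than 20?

5

[14, 12, 4, 3, 0] → max 14  < 20 ✓
[12, 4, 3, 0, 12] → max 12  < 20 ✓
[4, 3, 0, 12, 19] → max 19  < 20 ✓
[3, 0, 12, 19, 16] → max 19  < 20 ✓
[0, 12, 19, 16, 19] → max 19  < 20 ✓
[12, 19, 16, 19, 20] → max 20
[19, 16, 19, 20, 14] → max 20
[16, 19, 20, 14, 15] → max 20
[19, 20, 14, 15, 7] → max 20
[20, 14, 15, 7, 14] → max 20
5 windows satisfy the condition.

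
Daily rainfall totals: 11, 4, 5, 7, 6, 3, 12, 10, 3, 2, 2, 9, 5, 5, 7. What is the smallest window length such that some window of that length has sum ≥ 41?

6

Extend right; whenever the sum reaches 41, record the length and shrink from the left:
add 11: running sum 11 < 41
add 4: running sum 15 < 41
add 5: running sum 20 < 41
add 7: running sum 27 < 41
add 6: running sum 33 < 41
add 3: running sum 36 < 41
add 12: shortest ending here [11, 4, 5, 7, 6, 3, 12] sum 48, len 7
add 10: shortest ending here [5, 7, 6, 3, 12, 10] sum 43, len 6
add 3: shortest ending here [7, 6, 3, 12, 10, 3] sum 41, len 6
add 2: shortest ending here [7, 6, 3, 12, 10, 3, 2] sum 43, len 7
add 2: shortest ending here [7, 6, 3, 12, 10, 3, 2, 2] sum 45, len 8
add 9: shortest ending here [3, 12, 10, 3, 2, 2, 9] sum 41, len 7
add 5: shortest ending here [12, 10, 3, 2, 2, 9, 5] sum 43, len 7
add 5: shortest ending here [12, 10, 3, 2, 2, 9, 5, 5] sum 48, len 8
add 7: shortest ending here [10, 3, 2, 2, 9, 5, 5, 7] sum 43, len 8
Shortest qualifying length: 6.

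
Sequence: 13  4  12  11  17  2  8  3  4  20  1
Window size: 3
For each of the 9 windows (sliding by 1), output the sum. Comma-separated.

[13, 4, 12] → sum 29
[4, 12, 11] → sum 27
[12, 11, 17] → sum 40
[11, 17, 2] → sum 30
[17, 2, 8] → sum 27
[2, 8, 3] → sum 13
[8, 3, 4] → sum 15
[3, 4, 20] → sum 27
[4, 20, 1] → sum 25

29, 27, 40, 30, 27, 13, 15, 27, 25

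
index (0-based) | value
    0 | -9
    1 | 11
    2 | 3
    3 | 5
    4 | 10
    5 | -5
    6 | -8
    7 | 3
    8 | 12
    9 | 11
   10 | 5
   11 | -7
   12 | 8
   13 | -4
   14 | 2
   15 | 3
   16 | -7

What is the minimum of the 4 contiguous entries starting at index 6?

-8

Elements at indices 6..9: -8, 3, 12, 11
min(-8, 3, 12, 11) = -8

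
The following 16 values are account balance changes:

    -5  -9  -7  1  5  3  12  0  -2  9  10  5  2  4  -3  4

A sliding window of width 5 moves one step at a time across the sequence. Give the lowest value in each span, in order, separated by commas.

-5 -9 -7 1 5 → min -9
-9 -7 1 5 3 → min -9
-7 1 5 3 12 → min -7
1 5 3 12 0 → min 0
5 3 12 0 -2 → min -2
3 12 0 -2 9 → min -2
12 0 -2 9 10 → min -2
0 -2 9 10 5 → min -2
-2 9 10 5 2 → min -2
9 10 5 2 4 → min 2
10 5 2 4 -3 → min -3
5 2 4 -3 4 → min -3

-9, -9, -7, 0, -2, -2, -2, -2, -2, 2, -3, -3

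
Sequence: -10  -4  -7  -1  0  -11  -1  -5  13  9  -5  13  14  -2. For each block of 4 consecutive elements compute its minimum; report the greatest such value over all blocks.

-5

Window mins for each of the 11 positions:
[-10, -4, -7, -1] → min -10
[-4, -7, -1, 0] → min -7
[-7, -1, 0, -11] → min -11
[-1, 0, -11, -1] → min -11
[0, -11, -1, -5] → min -11
[-11, -1, -5, 13] → min -11
[-1, -5, 13, 9] → min -5
[-5, 13, 9, -5] → min -5
[13, 9, -5, 13] → min -5
[9, -5, 13, 14] → min -5
[-5, 13, 14, -2] → min -5
Greatest of these is -5.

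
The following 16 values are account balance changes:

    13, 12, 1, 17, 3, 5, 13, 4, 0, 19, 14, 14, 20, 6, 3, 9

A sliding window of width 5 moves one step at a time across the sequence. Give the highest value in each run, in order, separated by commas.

Sliding a size-5 window across the 16 values:
(13, 12, 1, 17, 3) → max 17
(12, 1, 17, 3, 5) → max 17
(1, 17, 3, 5, 13) → max 17
(17, 3, 5, 13, 4) → max 17
(3, 5, 13, 4, 0) → max 13
(5, 13, 4, 0, 19) → max 19
(13, 4, 0, 19, 14) → max 19
(4, 0, 19, 14, 14) → max 19
(0, 19, 14, 14, 20) → max 20
(19, 14, 14, 20, 6) → max 20
(14, 14, 20, 6, 3) → max 20
(14, 20, 6, 3, 9) → max 20

17, 17, 17, 17, 13, 19, 19, 19, 20, 20, 20, 20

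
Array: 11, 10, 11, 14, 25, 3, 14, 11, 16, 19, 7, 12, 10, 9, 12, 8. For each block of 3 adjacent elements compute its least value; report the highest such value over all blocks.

11

(11, 10, 11) → min 10
(10, 11, 14) → min 10
(11, 14, 25) → min 11
(14, 25, 3) → min 3
(25, 3, 14) → min 3
(3, 14, 11) → min 3
(14, 11, 16) → min 11
(11, 16, 19) → min 11
(16, 19, 7) → min 7
(19, 7, 12) → min 7
(7, 12, 10) → min 7
(12, 10, 9) → min 9
(10, 9, 12) → min 9
(9, 12, 8) → min 8
Highest of these is 11.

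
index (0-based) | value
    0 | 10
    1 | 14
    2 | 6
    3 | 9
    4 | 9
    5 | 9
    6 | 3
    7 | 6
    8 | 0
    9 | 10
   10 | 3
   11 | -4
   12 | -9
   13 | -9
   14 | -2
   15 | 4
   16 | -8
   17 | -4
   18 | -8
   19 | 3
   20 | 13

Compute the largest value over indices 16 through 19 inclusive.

3

Elements at indices 16..19: -8, -4, -8, 3
max(-8, -4, -8, 3) = 3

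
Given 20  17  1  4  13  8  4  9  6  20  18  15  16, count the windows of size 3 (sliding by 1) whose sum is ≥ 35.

[20, 17, 1] → sum 38  ≥ 35 ✓
[17, 1, 4] → sum 22
[1, 4, 13] → sum 18
[4, 13, 8] → sum 25
[13, 8, 4] → sum 25
[8, 4, 9] → sum 21
[4, 9, 6] → sum 19
[9, 6, 20] → sum 35  ≥ 35 ✓
[6, 20, 18] → sum 44  ≥ 35 ✓
[20, 18, 15] → sum 53  ≥ 35 ✓
[18, 15, 16] → sum 49  ≥ 35 ✓
5 windows satisfy the condition.

5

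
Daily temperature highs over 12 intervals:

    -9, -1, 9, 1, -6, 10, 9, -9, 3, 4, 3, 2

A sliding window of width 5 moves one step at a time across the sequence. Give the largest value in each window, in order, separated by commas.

9, 10, 10, 10, 10, 10, 9, 4

Sliding a size-5 window across the 12 values:
(-9, -1, 9, 1, -6) → max 9
(-1, 9, 1, -6, 10) → max 10
(9, 1, -6, 10, 9) → max 10
(1, -6, 10, 9, -9) → max 10
(-6, 10, 9, -9, 3) → max 10
(10, 9, -9, 3, 4) → max 10
(9, -9, 3, 4, 3) → max 9
(-9, 3, 4, 3, 2) → max 4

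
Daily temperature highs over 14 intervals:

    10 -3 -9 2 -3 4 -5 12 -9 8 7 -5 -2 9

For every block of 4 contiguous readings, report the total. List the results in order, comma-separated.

(10, -3, -9, 2) → sum 0
(-3, -9, 2, -3) → sum -13
(-9, 2, -3, 4) → sum -6
(2, -3, 4, -5) → sum -2
(-3, 4, -5, 12) → sum 8
(4, -5, 12, -9) → sum 2
(-5, 12, -9, 8) → sum 6
(12, -9, 8, 7) → sum 18
(-9, 8, 7, -5) → sum 1
(8, 7, -5, -2) → sum 8
(7, -5, -2, 9) → sum 9

0, -13, -6, -2, 8, 2, 6, 18, 1, 8, 9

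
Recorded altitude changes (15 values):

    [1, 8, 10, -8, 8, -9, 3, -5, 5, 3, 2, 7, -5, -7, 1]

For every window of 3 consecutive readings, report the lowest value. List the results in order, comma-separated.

[1, 8, 10] → min 1
[8, 10, -8] → min -8
[10, -8, 8] → min -8
[-8, 8, -9] → min -9
[8, -9, 3] → min -9
[-9, 3, -5] → min -9
[3, -5, 5] → min -5
[-5, 5, 3] → min -5
[5, 3, 2] → min 2
[3, 2, 7] → min 2
[2, 7, -5] → min -5
[7, -5, -7] → min -7
[-5, -7, 1] → min -7

1, -8, -8, -9, -9, -9, -5, -5, 2, 2, -5, -7, -7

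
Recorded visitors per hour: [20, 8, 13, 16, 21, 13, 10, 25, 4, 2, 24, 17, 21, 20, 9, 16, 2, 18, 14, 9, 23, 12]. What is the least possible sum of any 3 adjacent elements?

20 8 13 → sum 41
8 13 16 → sum 37
13 16 21 → sum 50
16 21 13 → sum 50
21 13 10 → sum 44
13 10 25 → sum 48
10 25 4 → sum 39
25 4 2 → sum 31
4 2 24 → sum 30
2 24 17 → sum 43
24 17 21 → sum 62
17 21 20 → sum 58
21 20 9 → sum 50
20 9 16 → sum 45
9 16 2 → sum 27
16 2 18 → sum 36
2 18 14 → sum 34
18 14 9 → sum 41
14 9 23 → sum 46
9 23 12 → sum 44
Least of these is 27.

27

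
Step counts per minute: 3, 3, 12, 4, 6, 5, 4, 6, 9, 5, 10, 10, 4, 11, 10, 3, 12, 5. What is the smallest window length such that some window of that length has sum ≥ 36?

4

add 3: running sum 3 < 36
add 3: running sum 6 < 36
add 12: running sum 18 < 36
add 4: running sum 22 < 36
add 6: running sum 28 < 36
add 5: running sum 33 < 36
end 6: [3, 3, 12, 4, 6, 5, 4] sum 37, len 7
end 7: [12, 4, 6, 5, 4, 6] sum 37, len 6
end 8: [12, 4, 6, 5, 4, 6, 9] sum 46, len 7
end 9: [4, 6, 5, 4, 6, 9, 5] sum 39, len 7
end 10: [5, 4, 6, 9, 5, 10] sum 39, len 6
end 11: [6, 9, 5, 10, 10] sum 40, len 5
end 12: [9, 5, 10, 10, 4] sum 38, len 5
end 13: [5, 10, 10, 4, 11] sum 40, len 5
end 14: [10, 10, 4, 11, 10] sum 45, len 5
end 15: [10, 4, 11, 10, 3] sum 38, len 5
end 16: [11, 10, 3, 12] sum 36, len 4
end 17: [11, 10, 3, 12, 5] sum 41, len 5
Shortest qualifying length: 4.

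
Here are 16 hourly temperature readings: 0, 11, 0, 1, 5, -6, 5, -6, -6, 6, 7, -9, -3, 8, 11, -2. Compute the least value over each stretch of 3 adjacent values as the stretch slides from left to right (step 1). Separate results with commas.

(0, 11, 0) → min 0
(11, 0, 1) → min 0
(0, 1, 5) → min 0
(1, 5, -6) → min -6
(5, -6, 5) → min -6
(-6, 5, -6) → min -6
(5, -6, -6) → min -6
(-6, -6, 6) → min -6
(-6, 6, 7) → min -6
(6, 7, -9) → min -9
(7, -9, -3) → min -9
(-9, -3, 8) → min -9
(-3, 8, 11) → min -3
(8, 11, -2) → min -2

0, 0, 0, -6, -6, -6, -6, -6, -6, -9, -9, -9, -3, -2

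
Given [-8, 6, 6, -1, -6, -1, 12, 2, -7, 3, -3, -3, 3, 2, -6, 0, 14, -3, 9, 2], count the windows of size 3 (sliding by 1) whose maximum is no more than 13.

15

[-8, 6, 6] → max 6  ≤ 13 ✓
[6, 6, -1] → max 6  ≤ 13 ✓
[6, -1, -6] → max 6  ≤ 13 ✓
[-1, -6, -1] → max -1  ≤ 13 ✓
[-6, -1, 12] → max 12  ≤ 13 ✓
[-1, 12, 2] → max 12  ≤ 13 ✓
[12, 2, -7] → max 12  ≤ 13 ✓
[2, -7, 3] → max 3  ≤ 13 ✓
[-7, 3, -3] → max 3  ≤ 13 ✓
[3, -3, -3] → max 3  ≤ 13 ✓
[-3, -3, 3] → max 3  ≤ 13 ✓
[-3, 3, 2] → max 3  ≤ 13 ✓
[3, 2, -6] → max 3  ≤ 13 ✓
[2, -6, 0] → max 2  ≤ 13 ✓
[-6, 0, 14] → max 14
[0, 14, -3] → max 14
[14, -3, 9] → max 14
[-3, 9, 2] → max 9  ≤ 13 ✓
15 windows satisfy the condition.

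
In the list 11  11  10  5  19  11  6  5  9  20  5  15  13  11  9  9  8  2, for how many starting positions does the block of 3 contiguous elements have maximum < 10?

(11, 11, 10) → max 11
(11, 10, 5) → max 11
(10, 5, 19) → max 19
(5, 19, 11) → max 19
(19, 11, 6) → max 19
(11, 6, 5) → max 11
(6, 5, 9) → max 9  < 10 ✓
(5, 9, 20) → max 20
(9, 20, 5) → max 20
(20, 5, 15) → max 20
(5, 15, 13) → max 15
(15, 13, 11) → max 15
(13, 11, 9) → max 13
(11, 9, 9) → max 11
(9, 9, 8) → max 9  < 10 ✓
(9, 8, 2) → max 9  < 10 ✓
3 windows satisfy the condition.

3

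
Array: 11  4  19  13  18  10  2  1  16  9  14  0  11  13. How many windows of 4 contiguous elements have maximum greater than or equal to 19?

11 4 19 13 → max 19  ≥ 19 ✓
4 19 13 18 → max 19  ≥ 19 ✓
19 13 18 10 → max 19  ≥ 19 ✓
13 18 10 2 → max 18
18 10 2 1 → max 18
10 2 1 16 → max 16
2 1 16 9 → max 16
1 16 9 14 → max 16
16 9 14 0 → max 16
9 14 0 11 → max 14
14 0 11 13 → max 14
3 windows satisfy the condition.

3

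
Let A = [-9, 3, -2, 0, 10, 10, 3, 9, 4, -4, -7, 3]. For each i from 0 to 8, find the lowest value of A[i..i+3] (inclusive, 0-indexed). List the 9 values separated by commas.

-9, -2, -2, 0, 3, 3, -4, -7, -7

[-9, 3, -2, 0] → min -9
[3, -2, 0, 10] → min -2
[-2, 0, 10, 10] → min -2
[0, 10, 10, 3] → min 0
[10, 10, 3, 9] → min 3
[10, 3, 9, 4] → min 3
[3, 9, 4, -4] → min -4
[9, 4, -4, -7] → min -7
[4, -4, -7, 3] → min -7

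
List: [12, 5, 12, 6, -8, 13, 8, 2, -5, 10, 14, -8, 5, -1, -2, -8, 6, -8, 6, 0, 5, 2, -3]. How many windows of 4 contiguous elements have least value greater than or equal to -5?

12 5 12 6 → min 5  ≥ -5 ✓
5 12 6 -8 → min -8
12 6 -8 13 → min -8
6 -8 13 8 → min -8
-8 13 8 2 → min -8
13 8 2 -5 → min -5  ≥ -5 ✓
8 2 -5 10 → min -5  ≥ -5 ✓
2 -5 10 14 → min -5  ≥ -5 ✓
-5 10 14 -8 → min -8
10 14 -8 5 → min -8
14 -8 5 -1 → min -8
-8 5 -1 -2 → min -8
5 -1 -2 -8 → min -8
-1 -2 -8 6 → min -8
-2 -8 6 -8 → min -8
-8 6 -8 6 → min -8
6 -8 6 0 → min -8
-8 6 0 5 → min -8
6 0 5 2 → min 0  ≥ -5 ✓
0 5 2 -3 → min -3  ≥ -5 ✓
6 windows satisfy the condition.

6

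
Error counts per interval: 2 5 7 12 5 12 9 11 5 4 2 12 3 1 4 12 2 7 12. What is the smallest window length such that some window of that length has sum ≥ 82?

11

add 2: running sum 2 < 82
add 5: running sum 7 < 82
add 7: running sum 14 < 82
add 12: running sum 26 < 82
add 5: running sum 31 < 82
add 12: running sum 43 < 82
add 9: running sum 52 < 82
add 11: running sum 63 < 82
add 5: running sum 68 < 82
add 4: running sum 72 < 82
add 2: running sum 74 < 82
end 11: [5, 7, 12, 5, 12, 9, 11, 5, 4, 2, 12] sum 84, len 11
end 12: [7, 12, 5, 12, 9, 11, 5, 4, 2, 12, 3] sum 82, len 11
end 13: [7, 12, 5, 12, 9, 11, 5, 4, 2, 12, 3, 1] sum 83, len 12
end 14: [7, 12, 5, 12, 9, 11, 5, 4, 2, 12, 3, 1, 4] sum 87, len 13
end 15: [12, 5, 12, 9, 11, 5, 4, 2, 12, 3, 1, 4, 12] sum 92, len 13
end 16: [5, 12, 9, 11, 5, 4, 2, 12, 3, 1, 4, 12, 2] sum 82, len 13
end 17: [12, 9, 11, 5, 4, 2, 12, 3, 1, 4, 12, 2, 7] sum 84, len 13
end 18: [9, 11, 5, 4, 2, 12, 3, 1, 4, 12, 2, 7, 12] sum 84, len 13
Shortest qualifying length: 11.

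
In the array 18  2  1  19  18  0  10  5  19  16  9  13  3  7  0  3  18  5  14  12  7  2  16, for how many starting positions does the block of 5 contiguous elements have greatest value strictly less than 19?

10

[18, 2, 1, 19, 18] → max 19
[2, 1, 19, 18, 0] → max 19
[1, 19, 18, 0, 10] → max 19
[19, 18, 0, 10, 5] → max 19
[18, 0, 10, 5, 19] → max 19
[0, 10, 5, 19, 16] → max 19
[10, 5, 19, 16, 9] → max 19
[5, 19, 16, 9, 13] → max 19
[19, 16, 9, 13, 3] → max 19
[16, 9, 13, 3, 7] → max 16  < 19 ✓
[9, 13, 3, 7, 0] → max 13  < 19 ✓
[13, 3, 7, 0, 3] → max 13  < 19 ✓
[3, 7, 0, 3, 18] → max 18  < 19 ✓
[7, 0, 3, 18, 5] → max 18  < 19 ✓
[0, 3, 18, 5, 14] → max 18  < 19 ✓
[3, 18, 5, 14, 12] → max 18  < 19 ✓
[18, 5, 14, 12, 7] → max 18  < 19 ✓
[5, 14, 12, 7, 2] → max 14  < 19 ✓
[14, 12, 7, 2, 16] → max 16  < 19 ✓
10 windows satisfy the condition.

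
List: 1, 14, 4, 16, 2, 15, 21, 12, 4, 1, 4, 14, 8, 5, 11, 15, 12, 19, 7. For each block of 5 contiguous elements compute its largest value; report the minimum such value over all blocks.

1 14 4 16 2 → max 16
14 4 16 2 15 → max 16
4 16 2 15 21 → max 21
16 2 15 21 12 → max 21
2 15 21 12 4 → max 21
15 21 12 4 1 → max 21
21 12 4 1 4 → max 21
12 4 1 4 14 → max 14
4 1 4 14 8 → max 14
1 4 14 8 5 → max 14
4 14 8 5 11 → max 14
14 8 5 11 15 → max 15
8 5 11 15 12 → max 15
5 11 15 12 19 → max 19
11 15 12 19 7 → max 19
Minimum of these is 14.

14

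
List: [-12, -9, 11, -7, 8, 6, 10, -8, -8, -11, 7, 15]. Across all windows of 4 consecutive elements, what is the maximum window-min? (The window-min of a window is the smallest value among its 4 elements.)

(-12, -9, 11, -7) → min -12
(-9, 11, -7, 8) → min -9
(11, -7, 8, 6) → min -7
(-7, 8, 6, 10) → min -7
(8, 6, 10, -8) → min -8
(6, 10, -8, -8) → min -8
(10, -8, -8, -11) → min -11
(-8, -8, -11, 7) → min -11
(-8, -11, 7, 15) → min -11
Maximum of these is -7.

-7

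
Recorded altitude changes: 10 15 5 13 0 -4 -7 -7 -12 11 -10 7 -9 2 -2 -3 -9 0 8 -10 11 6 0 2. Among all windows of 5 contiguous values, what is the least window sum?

[10, 15, 5, 13, 0] → sum 43
[15, 5, 13, 0, -4] → sum 29
[5, 13, 0, -4, -7] → sum 7
[13, 0, -4, -7, -7] → sum -5
[0, -4, -7, -7, -12] → sum -30
[-4, -7, -7, -12, 11] → sum -19
[-7, -7, -12, 11, -10] → sum -25
[-7, -12, 11, -10, 7] → sum -11
[-12, 11, -10, 7, -9] → sum -13
[11, -10, 7, -9, 2] → sum 1
[-10, 7, -9, 2, -2] → sum -12
[7, -9, 2, -2, -3] → sum -5
[-9, 2, -2, -3, -9] → sum -21
[2, -2, -3, -9, 0] → sum -12
[-2, -3, -9, 0, 8] → sum -6
[-3, -9, 0, 8, -10] → sum -14
[-9, 0, 8, -10, 11] → sum 0
[0, 8, -10, 11, 6] → sum 15
[8, -10, 11, 6, 0] → sum 15
[-10, 11, 6, 0, 2] → sum 9
Least of these is -30.

-30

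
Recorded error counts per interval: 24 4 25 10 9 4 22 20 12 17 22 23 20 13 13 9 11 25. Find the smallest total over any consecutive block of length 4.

24 4 25 10 → sum 63
4 25 10 9 → sum 48
25 10 9 4 → sum 48
10 9 4 22 → sum 45
9 4 22 20 → sum 55
4 22 20 12 → sum 58
22 20 12 17 → sum 71
20 12 17 22 → sum 71
12 17 22 23 → sum 74
17 22 23 20 → sum 82
22 23 20 13 → sum 78
23 20 13 13 → sum 69
20 13 13 9 → sum 55
13 13 9 11 → sum 46
13 9 11 25 → sum 58
Smallest of these is 45.

45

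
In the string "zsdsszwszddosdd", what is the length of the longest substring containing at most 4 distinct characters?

11

[z] 1 distinct, len 1
[z, s] 2 distinct, len 2
[z, s, d] 3 distinct, len 3
[z, s, d, s] 3 distinct, len 4
[z, s, d, s, s] 3 distinct, len 5
[z, s, d, s, s, z] 3 distinct, len 6
[z, s, d, s, s, z, w] 4 distinct, len 7
[z, s, d, s, s, z, w, s] 4 distinct, len 8
[z, s, d, s, s, z, w, s, z] 4 distinct, len 9
[z, s, d, s, s, z, w, s, z, d] 4 distinct, len 10
[z, s, d, s, s, z, w, s, z, d, d] 4 distinct, len 11
[s, z, d, d, o] 4 distinct, len 5
[s, z, d, d, o, s] 4 distinct, len 6
[s, z, d, d, o, s, d] 4 distinct, len 7
[s, z, d, d, o, s, d, d] 4 distinct, len 8
Longest length with ≤4 distinct: 11.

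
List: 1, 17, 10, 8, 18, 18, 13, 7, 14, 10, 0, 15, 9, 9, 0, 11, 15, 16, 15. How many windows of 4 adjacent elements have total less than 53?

11

[1, 17, 10, 8] → sum 36  < 53 ✓
[17, 10, 8, 18] → sum 53
[10, 8, 18, 18] → sum 54
[8, 18, 18, 13] → sum 57
[18, 18, 13, 7] → sum 56
[18, 13, 7, 14] → sum 52  < 53 ✓
[13, 7, 14, 10] → sum 44  < 53 ✓
[7, 14, 10, 0] → sum 31  < 53 ✓
[14, 10, 0, 15] → sum 39  < 53 ✓
[10, 0, 15, 9] → sum 34  < 53 ✓
[0, 15, 9, 9] → sum 33  < 53 ✓
[15, 9, 9, 0] → sum 33  < 53 ✓
[9, 9, 0, 11] → sum 29  < 53 ✓
[9, 0, 11, 15] → sum 35  < 53 ✓
[0, 11, 15, 16] → sum 42  < 53 ✓
[11, 15, 16, 15] → sum 57
11 windows satisfy the condition.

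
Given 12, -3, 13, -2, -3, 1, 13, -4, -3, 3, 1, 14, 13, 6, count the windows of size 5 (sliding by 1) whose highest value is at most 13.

12 -3 13 -2 -3 → max 13  ≤ 13 ✓
-3 13 -2 -3 1 → max 13  ≤ 13 ✓
13 -2 -3 1 13 → max 13  ≤ 13 ✓
-2 -3 1 13 -4 → max 13  ≤ 13 ✓
-3 1 13 -4 -3 → max 13  ≤ 13 ✓
1 13 -4 -3 3 → max 13  ≤ 13 ✓
13 -4 -3 3 1 → max 13  ≤ 13 ✓
-4 -3 3 1 14 → max 14
-3 3 1 14 13 → max 14
3 1 14 13 6 → max 14
7 windows satisfy the condition.

7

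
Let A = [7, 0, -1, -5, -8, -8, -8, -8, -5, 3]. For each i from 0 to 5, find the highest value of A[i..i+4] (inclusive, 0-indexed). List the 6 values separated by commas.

Sliding a size-5 window across the 10 values:
(7, 0, -1, -5, -8) → max 7
(0, -1, -5, -8, -8) → max 0
(-1, -5, -8, -8, -8) → max -1
(-5, -8, -8, -8, -8) → max -5
(-8, -8, -8, -8, -5) → max -5
(-8, -8, -8, -5, 3) → max 3

7, 0, -1, -5, -5, 3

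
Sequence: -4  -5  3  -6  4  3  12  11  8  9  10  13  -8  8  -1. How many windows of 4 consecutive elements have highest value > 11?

8

(-4, -5, 3, -6) → max 3
(-5, 3, -6, 4) → max 4
(3, -6, 4, 3) → max 4
(-6, 4, 3, 12) → max 12  > 11 ✓
(4, 3, 12, 11) → max 12  > 11 ✓
(3, 12, 11, 8) → max 12  > 11 ✓
(12, 11, 8, 9) → max 12  > 11 ✓
(11, 8, 9, 10) → max 11
(8, 9, 10, 13) → max 13  > 11 ✓
(9, 10, 13, -8) → max 13  > 11 ✓
(10, 13, -8, 8) → max 13  > 11 ✓
(13, -8, 8, -1) → max 13  > 11 ✓
8 windows satisfy the condition.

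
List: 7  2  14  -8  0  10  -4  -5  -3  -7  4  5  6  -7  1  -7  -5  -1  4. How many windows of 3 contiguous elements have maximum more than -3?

15

7 2 14 → max 14  > -3 ✓
2 14 -8 → max 14  > -3 ✓
14 -8 0 → max 14  > -3 ✓
-8 0 10 → max 10  > -3 ✓
0 10 -4 → max 10  > -3 ✓
10 -4 -5 → max 10  > -3 ✓
-4 -5 -3 → max -3
-5 -3 -7 → max -3
-3 -7 4 → max 4  > -3 ✓
-7 4 5 → max 5  > -3 ✓
4 5 6 → max 6  > -3 ✓
5 6 -7 → max 6  > -3 ✓
6 -7 1 → max 6  > -3 ✓
-7 1 -7 → max 1  > -3 ✓
1 -7 -5 → max 1  > -3 ✓
-7 -5 -1 → max -1  > -3 ✓
-5 -1 4 → max 4  > -3 ✓
15 windows satisfy the condition.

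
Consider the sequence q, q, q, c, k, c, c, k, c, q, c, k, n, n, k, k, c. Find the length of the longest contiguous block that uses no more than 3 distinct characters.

[q] 1 distinct, len 1
[q, q] 1 distinct, len 2
[q, q, q] 1 distinct, len 3
[q, q, q, c] 2 distinct, len 4
[q, q, q, c, k] 3 distinct, len 5
[q, q, q, c, k, c] 3 distinct, len 6
[q, q, q, c, k, c, c] 3 distinct, len 7
[q, q, q, c, k, c, c, k] 3 distinct, len 8
[q, q, q, c, k, c, c, k, c] 3 distinct, len 9
[q, q, q, c, k, c, c, k, c, q] 3 distinct, len 10
[q, q, q, c, k, c, c, k, c, q, c] 3 distinct, len 11
[q, q, q, c, k, c, c, k, c, q, c, k] 3 distinct, len 12
[c, k, n] 3 distinct, len 3
[c, k, n, n] 3 distinct, len 4
[c, k, n, n, k] 3 distinct, len 5
[c, k, n, n, k, k] 3 distinct, len 6
[c, k, n, n, k, k, c] 3 distinct, len 7
Longest length with ≤3 distinct: 12.

12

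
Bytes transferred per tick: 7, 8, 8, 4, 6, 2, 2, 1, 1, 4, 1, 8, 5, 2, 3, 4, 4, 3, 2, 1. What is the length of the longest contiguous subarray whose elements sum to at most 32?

10

Extend to the right; shrink from the left whenever the sum exceeds 32:
[7] sum 7 len 1
[7, 8] sum 15 len 2
[7, 8, 8] sum 23 len 3
[7, 8, 8, 4] sum 27 len 4
[8, 8, 4, 6] sum 26 len 4
[8, 8, 4, 6, 2] sum 28 len 5
[8, 8, 4, 6, 2, 2] sum 30 len 6
[8, 8, 4, 6, 2, 2, 1] sum 31 len 7
[8, 8, 4, 6, 2, 2, 1, 1] sum 32 len 8
[8, 4, 6, 2, 2, 1, 1, 4] sum 28 len 8
[8, 4, 6, 2, 2, 1, 1, 4, 1] sum 29 len 9
[4, 6, 2, 2, 1, 1, 4, 1, 8] sum 29 len 9
[6, 2, 2, 1, 1, 4, 1, 8, 5] sum 30 len 9
[6, 2, 2, 1, 1, 4, 1, 8, 5, 2] sum 32 len 10
[2, 2, 1, 1, 4, 1, 8, 5, 2, 3] sum 29 len 10
[2, 1, 1, 4, 1, 8, 5, 2, 3, 4] sum 31 len 10
[1, 4, 1, 8, 5, 2, 3, 4, 4] sum 32 len 9
[1, 8, 5, 2, 3, 4, 4, 3] sum 30 len 8
[1, 8, 5, 2, 3, 4, 4, 3, 2] sum 32 len 9
[8, 5, 2, 3, 4, 4, 3, 2, 1] sum 32 len 9
Longest length seen: 10.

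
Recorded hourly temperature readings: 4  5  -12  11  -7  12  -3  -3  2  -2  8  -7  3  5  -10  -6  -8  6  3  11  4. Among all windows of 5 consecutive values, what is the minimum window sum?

Window sums for each of the 17 positions:
(4, 5, -12, 11, -7) → sum 1
(5, -12, 11, -7, 12) → sum 9
(-12, 11, -7, 12, -3) → sum 1
(11, -7, 12, -3, -3) → sum 10
(-7, 12, -3, -3, 2) → sum 1
(12, -3, -3, 2, -2) → sum 6
(-3, -3, 2, -2, 8) → sum 2
(-3, 2, -2, 8, -7) → sum -2
(2, -2, 8, -7, 3) → sum 4
(-2, 8, -7, 3, 5) → sum 7
(8, -7, 3, 5, -10) → sum -1
(-7, 3, 5, -10, -6) → sum -15
(3, 5, -10, -6, -8) → sum -16
(5, -10, -6, -8, 6) → sum -13
(-10, -6, -8, 6, 3) → sum -15
(-6, -8, 6, 3, 11) → sum 6
(-8, 6, 3, 11, 4) → sum 16
Minimum of these is -16.

-16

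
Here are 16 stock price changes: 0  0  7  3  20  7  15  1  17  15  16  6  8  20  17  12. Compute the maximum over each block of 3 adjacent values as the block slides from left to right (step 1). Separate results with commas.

7, 7, 20, 20, 20, 15, 17, 17, 17, 16, 16, 20, 20, 20

[0, 0, 7] → max 7
[0, 7, 3] → max 7
[7, 3, 20] → max 20
[3, 20, 7] → max 20
[20, 7, 15] → max 20
[7, 15, 1] → max 15
[15, 1, 17] → max 17
[1, 17, 15] → max 17
[17, 15, 16] → max 17
[15, 16, 6] → max 16
[16, 6, 8] → max 16
[6, 8, 20] → max 20
[8, 20, 17] → max 20
[20, 17, 12] → max 20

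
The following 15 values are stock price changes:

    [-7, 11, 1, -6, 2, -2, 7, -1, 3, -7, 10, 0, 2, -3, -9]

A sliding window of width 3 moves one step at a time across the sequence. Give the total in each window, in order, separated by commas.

[-7, 11, 1] → sum 5
[11, 1, -6] → sum 6
[1, -6, 2] → sum -3
[-6, 2, -2] → sum -6
[2, -2, 7] → sum 7
[-2, 7, -1] → sum 4
[7, -1, 3] → sum 9
[-1, 3, -7] → sum -5
[3, -7, 10] → sum 6
[-7, 10, 0] → sum 3
[10, 0, 2] → sum 12
[0, 2, -3] → sum -1
[2, -3, -9] → sum -10

5, 6, -3, -6, 7, 4, 9, -5, 6, 3, 12, -1, -10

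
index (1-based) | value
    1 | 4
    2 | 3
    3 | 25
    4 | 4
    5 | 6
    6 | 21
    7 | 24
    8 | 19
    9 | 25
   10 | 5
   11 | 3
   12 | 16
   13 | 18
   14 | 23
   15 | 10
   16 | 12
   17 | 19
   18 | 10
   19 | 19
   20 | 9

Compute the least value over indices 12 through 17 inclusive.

10

Elements at indices 12..17: 16, 18, 23, 10, 12, 19
min(16, 18, 23, 10, 12, 19) = 10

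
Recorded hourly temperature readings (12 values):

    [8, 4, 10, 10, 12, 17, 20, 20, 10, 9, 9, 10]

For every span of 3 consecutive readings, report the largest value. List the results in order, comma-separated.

10, 10, 12, 17, 20, 20, 20, 20, 10, 10

8 4 10 → max 10
4 10 10 → max 10
10 10 12 → max 12
10 12 17 → max 17
12 17 20 → max 20
17 20 20 → max 20
20 20 10 → max 20
20 10 9 → max 20
10 9 9 → max 10
9 9 10 → max 10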